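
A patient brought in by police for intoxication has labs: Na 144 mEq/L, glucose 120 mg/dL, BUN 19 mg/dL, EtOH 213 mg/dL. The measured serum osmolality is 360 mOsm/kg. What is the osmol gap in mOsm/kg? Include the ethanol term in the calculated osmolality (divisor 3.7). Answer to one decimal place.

Calculated osmolality = 2·Na + glucose/18 + BUN/2.8 + ethanol/3.7
= 2·144 + 120/18 + 19/2.8 + 213/3.7
= 288 + 6.67 + 6.79 + 57.57
= 359.03 mOsm/kg ≈ 359.0 mOsm/kg
Osmolar gap = measured − calculated = 360 − 359.0 = 1.0 mOsm/kg

1.0 mOsm/kg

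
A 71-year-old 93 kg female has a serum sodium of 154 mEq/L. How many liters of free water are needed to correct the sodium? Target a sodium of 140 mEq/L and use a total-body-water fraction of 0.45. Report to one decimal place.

TBW = 0.45 · 93 = 41.85 L
Free water deficit = TBW · (Na/140 − 1)
= 41.85 · (154/140 − 1)
= 41.85 · 0.1
= 4.19 L

4.2 L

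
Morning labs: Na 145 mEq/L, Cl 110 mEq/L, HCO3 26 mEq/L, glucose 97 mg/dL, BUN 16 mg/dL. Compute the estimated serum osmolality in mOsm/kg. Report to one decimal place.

Calculated osmolality = 2·Na + glucose/18 + BUN/2.8
= 2·145 + 97/18 + 16/2.8
= 290 + 5.39 + 5.71
= 301.1 mOsm/kg

301.1 mOsm/kg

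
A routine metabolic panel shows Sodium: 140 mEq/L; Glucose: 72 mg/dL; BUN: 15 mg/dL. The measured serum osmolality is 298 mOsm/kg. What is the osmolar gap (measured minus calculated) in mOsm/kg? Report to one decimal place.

8.6 mOsm/kg

Calculated osmolality = 2·Na + glucose/18 + BUN/2.8
= 2·140 + 72/18 + 15/2.8
= 280 + 4 + 5.36
= 289.36 mOsm/kg ≈ 289.4 mOsm/kg
Osmolar gap = measured − calculated = 298 − 289.4 = 8.6 mOsm/kg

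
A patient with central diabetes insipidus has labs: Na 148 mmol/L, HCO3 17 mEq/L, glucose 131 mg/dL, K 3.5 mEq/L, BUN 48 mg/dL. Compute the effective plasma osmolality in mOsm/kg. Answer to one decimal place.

303.3 mOsm/kg

Effective osmolality excludes urea (freely permeant across cell membranes):
2·Na + glucose/18
= 2·148 + 131/18
= 296 + 7.28
= 303.28 mOsm/kg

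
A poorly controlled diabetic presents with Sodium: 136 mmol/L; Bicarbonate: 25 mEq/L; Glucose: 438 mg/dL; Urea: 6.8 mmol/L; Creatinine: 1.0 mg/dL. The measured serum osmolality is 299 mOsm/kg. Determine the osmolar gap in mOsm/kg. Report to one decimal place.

-4.1 mOsm/kg

Calculated osmolality = 2·Na + glucose/18 + urea
= 2·136 + 438/18 + 6.8
= 272 + 24.33 + 6.80
= 303.13 mOsm/kg ≈ 303.1 mOsm/kg
Osmolar gap = measured − calculated = 299 − 303.1 = -4.1 mOsm/kg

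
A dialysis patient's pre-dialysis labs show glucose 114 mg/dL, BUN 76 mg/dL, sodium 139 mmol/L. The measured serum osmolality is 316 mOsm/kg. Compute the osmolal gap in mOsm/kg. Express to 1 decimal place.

Calculated osmolality = 2·Na + glucose/18 + BUN/2.8
= 2·139 + 114/18 + 76/2.8
= 278 + 6.33 + 27.14
= 311.47 mOsm/kg ≈ 311.5 mOsm/kg
Osmolar gap = measured − calculated = 316 − 311.5 = 4.5 mOsm/kg

4.5 mOsm/kg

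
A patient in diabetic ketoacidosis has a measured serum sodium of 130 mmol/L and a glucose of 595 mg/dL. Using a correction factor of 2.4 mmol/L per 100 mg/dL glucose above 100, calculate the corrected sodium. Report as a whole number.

Corrected Na = measured Na + 2.4 · (glucose − 100)/100
= 130 + 2.4 · (595 − 100)/100
= 130 + 11.9
= 141.9 mmol/L

142 mmol/L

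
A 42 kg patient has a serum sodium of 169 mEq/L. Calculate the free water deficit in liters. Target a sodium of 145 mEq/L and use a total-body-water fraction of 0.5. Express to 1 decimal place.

TBW = 0.5 · 42 = 21 L
Free water deficit = TBW · (Na/145 − 1)
= 21 · (169/145 − 1)
= 21 · 0.1655
= 3.48 L

3.5 L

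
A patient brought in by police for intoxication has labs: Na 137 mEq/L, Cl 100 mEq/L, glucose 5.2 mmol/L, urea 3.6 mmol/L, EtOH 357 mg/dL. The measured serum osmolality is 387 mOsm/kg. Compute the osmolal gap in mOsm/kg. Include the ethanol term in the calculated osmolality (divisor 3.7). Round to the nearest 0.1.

Calculated osmolality = 2·Na + glucose + urea + ethanol/3.7
= 2·137 + 5.2 + 3.6 + 357/3.7
= 274 + 5.20 + 3.60 + 96.49
= 379.29 mOsm/kg ≈ 379.3 mOsm/kg
Osmolar gap = measured − calculated = 387 − 379.3 = 7.7 mOsm/kg

7.7 mOsm/kg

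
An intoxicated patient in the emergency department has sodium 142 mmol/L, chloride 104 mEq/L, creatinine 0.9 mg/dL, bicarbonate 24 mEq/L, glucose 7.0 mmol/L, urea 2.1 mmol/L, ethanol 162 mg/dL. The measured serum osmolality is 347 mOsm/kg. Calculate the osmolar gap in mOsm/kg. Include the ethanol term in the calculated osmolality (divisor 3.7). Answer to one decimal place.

Calculated osmolality = 2·Na + glucose + urea + ethanol/3.7
= 2·142 + 7 + 2.1 + 162/3.7
= 284 + 7 + 2.10 + 43.78
= 336.88 mOsm/kg ≈ 336.9 mOsm/kg
Osmolar gap = measured − calculated = 347 − 336.9 = 10.1 mOsm/kg

10.1 mOsm/kg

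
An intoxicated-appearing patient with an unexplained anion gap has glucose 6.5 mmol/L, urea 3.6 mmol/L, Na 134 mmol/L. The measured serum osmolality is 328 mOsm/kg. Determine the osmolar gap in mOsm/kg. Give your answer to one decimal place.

49.9 mOsm/kg

Calculated osmolality = 2·Na + glucose + urea
= 2·134 + 6.5 + 3.6
= 268 + 6.50 + 3.60
= 278.1 mOsm/kg ≈ 278.1 mOsm/kg
Osmolar gap = measured − calculated = 328 − 278.1 = 49.9 mOsm/kg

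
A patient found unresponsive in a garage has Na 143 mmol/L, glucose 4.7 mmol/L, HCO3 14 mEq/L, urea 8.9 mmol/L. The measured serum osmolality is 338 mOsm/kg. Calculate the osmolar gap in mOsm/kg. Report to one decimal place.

Calculated osmolality = 2·Na + glucose + urea
= 2·143 + 4.7 + 8.9
= 286 + 4.70 + 8.90
= 299.6 mOsm/kg ≈ 299.6 mOsm/kg
Osmolar gap = measured − calculated = 338 − 299.6 = 38.4 mOsm/kg

38.4 mOsm/kg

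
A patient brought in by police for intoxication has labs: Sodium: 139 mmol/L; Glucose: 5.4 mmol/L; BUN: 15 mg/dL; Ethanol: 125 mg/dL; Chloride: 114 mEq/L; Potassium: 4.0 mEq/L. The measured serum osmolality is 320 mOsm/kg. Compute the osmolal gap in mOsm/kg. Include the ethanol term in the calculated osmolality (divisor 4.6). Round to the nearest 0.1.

Calculated osmolality = 2·Na + glucose + BUN/2.8 + ethanol/4.6
= 2·139 + 5.4 + 15/2.8 + 125/4.6
= 278 + 5.40 + 5.36 + 27.17
= 315.93 mOsm/kg ≈ 315.9 mOsm/kg
Osmolar gap = measured − calculated = 320 − 315.9 = 4.1 mOsm/kg

4.1 mOsm/kg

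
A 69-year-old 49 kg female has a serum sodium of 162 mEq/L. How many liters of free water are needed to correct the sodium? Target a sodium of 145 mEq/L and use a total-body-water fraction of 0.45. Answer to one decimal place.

TBW = 0.45 · 49 = 22.05 L
Free water deficit = TBW · (Na/145 − 1)
= 22.05 · (162/145 − 1)
= 22.05 · 0.1172
= 2.58 L

2.6 L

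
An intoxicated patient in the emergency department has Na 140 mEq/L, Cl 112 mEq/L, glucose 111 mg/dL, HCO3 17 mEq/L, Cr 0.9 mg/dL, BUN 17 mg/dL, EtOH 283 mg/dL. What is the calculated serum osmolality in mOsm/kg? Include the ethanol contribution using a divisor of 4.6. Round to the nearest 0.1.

353.8 mOsm/kg

Calculated osmolality = 2·Na + glucose/18 + BUN/2.8 + ethanol/4.6
= 2·140 + 111/18 + 17/2.8 + 283/4.6
= 280 + 6.17 + 6.07 + 61.52
= 353.76 mOsm/kg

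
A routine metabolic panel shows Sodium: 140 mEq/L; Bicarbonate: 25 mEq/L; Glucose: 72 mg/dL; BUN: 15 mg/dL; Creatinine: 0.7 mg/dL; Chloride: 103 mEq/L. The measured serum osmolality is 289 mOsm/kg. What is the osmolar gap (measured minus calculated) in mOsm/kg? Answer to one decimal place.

-0.4 mOsm/kg

Calculated osmolality = 2·Na + glucose/18 + BUN/2.8
= 2·140 + 72/18 + 15/2.8
= 280 + 4 + 5.36
= 289.36 mOsm/kg ≈ 289.4 mOsm/kg
Osmolar gap = measured − calculated = 289 − 289.4 = -0.4 mOsm/kg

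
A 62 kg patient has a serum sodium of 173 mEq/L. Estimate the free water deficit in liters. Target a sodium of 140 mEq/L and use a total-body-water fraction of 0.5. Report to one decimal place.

TBW = 0.5 · 62 = 31 L
Free water deficit = TBW · (Na/140 − 1)
= 31 · (173/140 − 1)
= 31 · 0.2357
= 7.31 L

7.3 L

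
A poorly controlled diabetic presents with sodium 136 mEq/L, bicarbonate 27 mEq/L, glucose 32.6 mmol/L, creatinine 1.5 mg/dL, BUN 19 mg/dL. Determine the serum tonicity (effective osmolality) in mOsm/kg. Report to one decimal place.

304.6 mOsm/kg

Effective osmolality excludes urea (freely permeant across cell membranes):
2·Na + glucose
= 2·136 + 32.6
= 272 + 32.6
= 304.6 mOsm/kg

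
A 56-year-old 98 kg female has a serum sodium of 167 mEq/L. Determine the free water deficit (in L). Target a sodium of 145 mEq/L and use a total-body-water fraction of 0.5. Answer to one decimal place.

7.4 L

TBW = 0.5 · 98 = 49 L
Free water deficit = TBW · (Na/145 − 1)
= 49 · (167/145 − 1)
= 49 · 0.1517
= 7.43 L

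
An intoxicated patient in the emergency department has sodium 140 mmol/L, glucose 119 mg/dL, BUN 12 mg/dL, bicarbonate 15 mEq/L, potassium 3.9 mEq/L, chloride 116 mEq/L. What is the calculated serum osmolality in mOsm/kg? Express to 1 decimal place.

290.9 mOsm/kg

Calculated osmolality = 2·Na + glucose/18 + BUN/2.8
= 2·140 + 119/18 + 12/2.8
= 280 + 6.61 + 4.29
= 290.9 mOsm/kg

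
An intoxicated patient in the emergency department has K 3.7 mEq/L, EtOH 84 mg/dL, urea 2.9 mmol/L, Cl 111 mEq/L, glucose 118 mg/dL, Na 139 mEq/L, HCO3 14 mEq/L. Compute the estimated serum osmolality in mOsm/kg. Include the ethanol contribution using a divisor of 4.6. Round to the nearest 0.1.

305.7 mOsm/kg

Calculated osmolality = 2·Na + glucose/18 + urea + ethanol/4.6
= 2·139 + 118/18 + 2.9 + 84/4.6
= 278 + 6.56 + 2.90 + 18.26
= 305.72 mOsm/kg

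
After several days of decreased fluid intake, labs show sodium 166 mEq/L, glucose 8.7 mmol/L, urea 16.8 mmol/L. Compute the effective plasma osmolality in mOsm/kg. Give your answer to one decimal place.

Effective osmolality excludes urea (freely permeant across cell membranes):
2·Na + glucose
= 2·166 + 8.7
= 332 + 8.7
= 340.7 mOsm/kg

340.7 mOsm/kg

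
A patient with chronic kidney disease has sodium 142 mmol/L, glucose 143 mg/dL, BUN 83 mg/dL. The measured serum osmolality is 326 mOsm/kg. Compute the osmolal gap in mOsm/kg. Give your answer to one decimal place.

4.4 mOsm/kg

Calculated osmolality = 2·Na + glucose/18 + BUN/2.8
= 2·142 + 143/18 + 83/2.8
= 284 + 7.94 + 29.64
= 321.58 mOsm/kg ≈ 321.6 mOsm/kg
Osmolar gap = measured − calculated = 326 − 321.6 = 4.4 mOsm/kg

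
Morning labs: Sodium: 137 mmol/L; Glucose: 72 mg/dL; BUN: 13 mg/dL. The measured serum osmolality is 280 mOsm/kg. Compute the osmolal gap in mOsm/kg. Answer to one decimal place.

-2.6 mOsm/kg

Calculated osmolality = 2·Na + glucose/18 + BUN/2.8
= 2·137 + 72/18 + 13/2.8
= 274 + 4 + 4.64
= 282.64 mOsm/kg ≈ 282.6 mOsm/kg
Osmolar gap = measured − calculated = 280 − 282.6 = -2.6 mOsm/kg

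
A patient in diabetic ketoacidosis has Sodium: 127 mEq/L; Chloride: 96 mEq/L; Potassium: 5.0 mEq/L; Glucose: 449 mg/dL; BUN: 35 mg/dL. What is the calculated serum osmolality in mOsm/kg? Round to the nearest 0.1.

291.4 mOsm/kg

Calculated osmolality = 2·Na + glucose/18 + BUN/2.8
= 2·127 + 449/18 + 35/2.8
= 254 + 24.94 + 12.50
= 291.44 mOsm/kg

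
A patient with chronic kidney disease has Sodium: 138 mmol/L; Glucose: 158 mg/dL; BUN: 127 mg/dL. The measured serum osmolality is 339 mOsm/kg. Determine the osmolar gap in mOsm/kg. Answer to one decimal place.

8.9 mOsm/kg

Calculated osmolality = 2·Na + glucose/18 + BUN/2.8
= 2·138 + 158/18 + 127/2.8
= 276 + 8.78 + 45.36
= 330.14 mOsm/kg ≈ 330.1 mOsm/kg
Osmolar gap = measured − calculated = 339 − 330.1 = 8.9 mOsm/kg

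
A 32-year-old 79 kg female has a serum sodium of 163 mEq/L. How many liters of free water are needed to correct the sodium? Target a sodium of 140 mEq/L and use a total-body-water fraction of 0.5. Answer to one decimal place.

6.5 L

TBW = 0.5 · 79 = 39.5 L
Free water deficit = TBW · (Na/140 − 1)
= 39.5 · (163/140 − 1)
= 39.5 · 0.1643
= 6.49 L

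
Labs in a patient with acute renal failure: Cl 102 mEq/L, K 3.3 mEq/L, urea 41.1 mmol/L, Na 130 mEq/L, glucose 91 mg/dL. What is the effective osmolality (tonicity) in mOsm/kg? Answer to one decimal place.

265.1 mOsm/kg

Effective osmolality excludes urea (freely permeant across cell membranes):
2·Na + glucose/18
= 2·130 + 91/18
= 260 + 5.06
= 265.06 mOsm/kg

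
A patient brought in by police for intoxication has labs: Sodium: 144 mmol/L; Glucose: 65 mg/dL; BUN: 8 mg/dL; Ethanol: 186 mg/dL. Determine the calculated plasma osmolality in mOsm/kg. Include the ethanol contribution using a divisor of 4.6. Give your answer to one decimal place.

Calculated osmolality = 2·Na + glucose/18 + BUN/2.8 + ethanol/4.6
= 2·144 + 65/18 + 8/2.8 + 186/4.6
= 288 + 3.61 + 2.86 + 40.43
= 334.9 mOsm/kg

334.9 mOsm/kg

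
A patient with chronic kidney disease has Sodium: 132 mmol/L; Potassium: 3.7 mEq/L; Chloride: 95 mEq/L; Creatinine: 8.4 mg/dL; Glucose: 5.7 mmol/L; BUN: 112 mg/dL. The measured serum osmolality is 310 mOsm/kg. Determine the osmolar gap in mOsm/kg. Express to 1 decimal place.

Calculated osmolality = 2·Na + glucose + BUN/2.8
= 2·132 + 5.7 + 112/2.8
= 264 + 5.70 + 40
= 309.7 mOsm/kg ≈ 309.7 mOsm/kg
Osmolar gap = measured − calculated = 310 − 309.7 = 0.3 mOsm/kg

0.3 mOsm/kg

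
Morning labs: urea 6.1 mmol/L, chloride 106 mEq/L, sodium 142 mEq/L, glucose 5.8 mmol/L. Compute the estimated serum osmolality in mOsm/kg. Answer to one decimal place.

Calculated osmolality = 2·Na + glucose + urea
= 2·142 + 5.8 + 6.1
= 284 + 5.80 + 6.10
= 295.9 mOsm/kg

295.9 mOsm/kg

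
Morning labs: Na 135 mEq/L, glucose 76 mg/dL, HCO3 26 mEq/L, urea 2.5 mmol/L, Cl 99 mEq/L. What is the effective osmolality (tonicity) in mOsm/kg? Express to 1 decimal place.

Effective osmolality excludes urea (freely permeant across cell membranes):
2·Na + glucose/18
= 2·135 + 76/18
= 270 + 4.22
= 274.22 mOsm/kg

274.2 mOsm/kg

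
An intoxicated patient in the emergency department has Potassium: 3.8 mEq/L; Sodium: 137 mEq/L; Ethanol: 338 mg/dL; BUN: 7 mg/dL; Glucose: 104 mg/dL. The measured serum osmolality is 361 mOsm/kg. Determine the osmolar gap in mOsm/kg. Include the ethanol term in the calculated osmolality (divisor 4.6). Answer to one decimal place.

5.2 mOsm/kg

Calculated osmolality = 2·Na + glucose/18 + BUN/2.8 + ethanol/4.6
= 2·137 + 104/18 + 7/2.8 + 338/4.6
= 274 + 5.78 + 2.50 + 73.48
= 355.76 mOsm/kg ≈ 355.8 mOsm/kg
Osmolar gap = measured − calculated = 361 − 355.8 = 5.2 mOsm/kg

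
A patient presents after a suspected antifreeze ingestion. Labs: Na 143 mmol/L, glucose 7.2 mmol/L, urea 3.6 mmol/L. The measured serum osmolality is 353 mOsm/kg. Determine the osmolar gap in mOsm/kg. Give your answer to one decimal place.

Calculated osmolality = 2·Na + glucose + urea
= 2·143 + 7.2 + 3.6
= 286 + 7.20 + 3.60
= 296.8 mOsm/kg ≈ 296.8 mOsm/kg
Osmolar gap = measured − calculated = 353 − 296.8 = 56.2 mOsm/kg

56.2 mOsm/kg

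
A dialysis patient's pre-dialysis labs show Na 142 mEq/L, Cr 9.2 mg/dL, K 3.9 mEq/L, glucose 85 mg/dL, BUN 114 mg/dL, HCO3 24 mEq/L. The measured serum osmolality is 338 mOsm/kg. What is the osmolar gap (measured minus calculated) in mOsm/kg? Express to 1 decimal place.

8.6 mOsm/kg

Calculated osmolality = 2·Na + glucose/18 + BUN/2.8
= 2·142 + 85/18 + 114/2.8
= 284 + 4.72 + 40.71
= 329.43 mOsm/kg ≈ 329.4 mOsm/kg
Osmolar gap = measured − calculated = 338 − 329.4 = 8.6 mOsm/kg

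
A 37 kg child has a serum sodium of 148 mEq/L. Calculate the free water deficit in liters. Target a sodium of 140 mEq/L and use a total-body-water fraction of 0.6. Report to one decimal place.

1.3 L

TBW = 0.6 · 37 = 22.2 L
Free water deficit = TBW · (Na/140 − 1)
= 22.2 · (148/140 − 1)
= 22.2 · 0.0571
= 1.27 L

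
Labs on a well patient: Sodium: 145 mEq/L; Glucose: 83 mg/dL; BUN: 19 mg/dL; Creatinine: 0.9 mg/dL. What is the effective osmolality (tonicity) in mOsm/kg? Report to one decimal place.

Effective osmolality excludes urea (freely permeant across cell membranes):
2·Na + glucose/18
= 2·145 + 83/18
= 290 + 4.61
= 294.61 mOsm/kg

294.6 mOsm/kg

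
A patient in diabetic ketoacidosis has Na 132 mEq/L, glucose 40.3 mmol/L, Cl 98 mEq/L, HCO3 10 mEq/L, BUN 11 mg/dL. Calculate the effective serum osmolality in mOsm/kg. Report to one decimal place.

Effective osmolality excludes urea (freely permeant across cell membranes):
2·Na + glucose
= 2·132 + 40.3
= 264 + 40.3
= 304.3 mOsm/kg

304.3 mOsm/kg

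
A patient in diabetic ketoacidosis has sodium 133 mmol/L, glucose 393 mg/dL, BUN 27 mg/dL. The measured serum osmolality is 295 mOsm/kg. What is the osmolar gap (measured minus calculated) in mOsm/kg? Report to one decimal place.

-2.5 mOsm/kg

Calculated osmolality = 2·Na + glucose/18 + BUN/2.8
= 2·133 + 393/18 + 27/2.8
= 266 + 21.83 + 9.64
= 297.47 mOsm/kg ≈ 297.5 mOsm/kg
Osmolar gap = measured − calculated = 295 − 297.5 = -2.5 mOsm/kg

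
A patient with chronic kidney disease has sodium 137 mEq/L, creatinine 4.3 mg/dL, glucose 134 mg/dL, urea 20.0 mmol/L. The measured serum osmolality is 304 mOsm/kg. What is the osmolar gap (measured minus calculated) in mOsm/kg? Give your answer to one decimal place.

2.6 mOsm/kg

Calculated osmolality = 2·Na + glucose/18 + urea
= 2·137 + 134/18 + 20
= 274 + 7.44 + 20
= 301.44 mOsm/kg ≈ 301.4 mOsm/kg
Osmolar gap = measured − calculated = 304 − 301.4 = 2.6 mOsm/kg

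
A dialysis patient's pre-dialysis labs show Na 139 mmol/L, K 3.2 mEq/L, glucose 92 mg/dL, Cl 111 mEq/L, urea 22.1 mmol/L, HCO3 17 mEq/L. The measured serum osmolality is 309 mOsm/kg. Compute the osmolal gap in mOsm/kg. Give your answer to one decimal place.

3.8 mOsm/kg

Calculated osmolality = 2·Na + glucose/18 + urea
= 2·139 + 92/18 + 22.1
= 278 + 5.11 + 22.10
= 305.21 mOsm/kg ≈ 305.2 mOsm/kg
Osmolar gap = measured − calculated = 309 − 305.2 = 3.8 mOsm/kg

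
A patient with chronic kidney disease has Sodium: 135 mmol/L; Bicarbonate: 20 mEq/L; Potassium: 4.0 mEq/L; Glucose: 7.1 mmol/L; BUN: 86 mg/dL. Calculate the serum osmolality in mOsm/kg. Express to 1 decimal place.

Calculated osmolality = 2·Na + glucose + BUN/2.8
= 2·135 + 7.1 + 86/2.8
= 270 + 7.10 + 30.71
= 307.81 mOsm/kg

307.8 mOsm/kg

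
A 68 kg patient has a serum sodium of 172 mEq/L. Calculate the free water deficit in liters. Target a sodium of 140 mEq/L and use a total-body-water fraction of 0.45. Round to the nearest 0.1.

TBW = 0.45 · 68 = 30.6 L
Free water deficit = TBW · (Na/140 − 1)
= 30.6 · (172/140 − 1)
= 30.6 · 0.2286
= 7 L

7.0 L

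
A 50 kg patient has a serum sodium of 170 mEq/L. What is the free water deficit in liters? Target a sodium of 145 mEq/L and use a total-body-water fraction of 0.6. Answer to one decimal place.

TBW = 0.6 · 50 = 30 L
Free water deficit = TBW · (Na/145 − 1)
= 30 · (170/145 − 1)
= 30 · 0.1724
= 5.17 L

5.2 L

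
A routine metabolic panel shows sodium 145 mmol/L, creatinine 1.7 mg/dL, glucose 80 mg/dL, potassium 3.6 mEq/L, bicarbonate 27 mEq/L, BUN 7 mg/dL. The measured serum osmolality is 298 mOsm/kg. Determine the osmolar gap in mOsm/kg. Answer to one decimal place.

1.1 mOsm/kg

Calculated osmolality = 2·Na + glucose/18 + BUN/2.8
= 2·145 + 80/18 + 7/2.8
= 290 + 4.44 + 2.50
= 296.94 mOsm/kg ≈ 296.9 mOsm/kg
Osmolar gap = measured − calculated = 298 − 296.9 = 1.1 mOsm/kg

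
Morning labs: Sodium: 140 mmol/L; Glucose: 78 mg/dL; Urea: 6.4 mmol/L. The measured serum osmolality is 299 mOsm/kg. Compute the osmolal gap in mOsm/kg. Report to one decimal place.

Calculated osmolality = 2·Na + glucose/18 + urea
= 2·140 + 78/18 + 6.4
= 280 + 4.33 + 6.40
= 290.73 mOsm/kg ≈ 290.7 mOsm/kg
Osmolar gap = measured − calculated = 299 − 290.7 = 8.3 mOsm/kg

8.3 mOsm/kg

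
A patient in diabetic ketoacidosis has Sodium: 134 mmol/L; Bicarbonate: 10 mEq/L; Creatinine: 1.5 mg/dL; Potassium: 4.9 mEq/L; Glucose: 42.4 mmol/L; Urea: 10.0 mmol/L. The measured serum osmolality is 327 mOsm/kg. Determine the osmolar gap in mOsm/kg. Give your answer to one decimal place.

6.6 mOsm/kg

Calculated osmolality = 2·Na + glucose + urea
= 2·134 + 42.4 + 10
= 268 + 42.40 + 10
= 320.4 mOsm/kg ≈ 320.4 mOsm/kg
Osmolar gap = measured − calculated = 327 − 320.4 = 6.6 mOsm/kg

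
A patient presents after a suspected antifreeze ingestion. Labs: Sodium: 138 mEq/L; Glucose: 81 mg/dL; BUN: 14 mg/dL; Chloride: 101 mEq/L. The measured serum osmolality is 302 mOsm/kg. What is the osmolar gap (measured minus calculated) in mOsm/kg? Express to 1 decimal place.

16.5 mOsm/kg

Calculated osmolality = 2·Na + glucose/18 + BUN/2.8
= 2·138 + 81/18 + 14/2.8
= 276 + 4.50 + 5
= 285.5 mOsm/kg ≈ 285.5 mOsm/kg
Osmolar gap = measured − calculated = 302 − 285.5 = 16.5 mOsm/kg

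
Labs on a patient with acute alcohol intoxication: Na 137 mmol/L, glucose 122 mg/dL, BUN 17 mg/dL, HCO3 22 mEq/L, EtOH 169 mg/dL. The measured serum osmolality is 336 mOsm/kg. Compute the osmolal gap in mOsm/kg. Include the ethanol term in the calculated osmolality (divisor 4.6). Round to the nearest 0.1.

Calculated osmolality = 2·Na + glucose/18 + BUN/2.8 + ethanol/4.6
= 2·137 + 122/18 + 17/2.8 + 169/4.6
= 274 + 6.78 + 6.07 + 36.74
= 323.59 mOsm/kg ≈ 323.6 mOsm/kg
Osmolar gap = measured − calculated = 336 − 323.6 = 12.4 mOsm/kg

12.4 mOsm/kg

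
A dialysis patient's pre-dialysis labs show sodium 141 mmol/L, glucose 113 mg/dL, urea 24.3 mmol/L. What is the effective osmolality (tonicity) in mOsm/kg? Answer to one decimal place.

288.3 mOsm/kg

Effective osmolality excludes urea (freely permeant across cell membranes):
2·Na + glucose/18
= 2·141 + 113/18
= 282 + 6.28
= 288.28 mOsm/kg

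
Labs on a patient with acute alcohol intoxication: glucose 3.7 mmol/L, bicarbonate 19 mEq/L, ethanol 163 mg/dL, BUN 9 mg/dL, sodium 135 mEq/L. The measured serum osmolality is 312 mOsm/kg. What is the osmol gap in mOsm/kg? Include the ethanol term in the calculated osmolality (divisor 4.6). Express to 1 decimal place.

Calculated osmolality = 2·Na + glucose + BUN/2.8 + ethanol/4.6
= 2·135 + 3.7 + 9/2.8 + 163/4.6
= 270 + 3.70 + 3.21 + 35.43
= 312.34 mOsm/kg ≈ 312.3 mOsm/kg
Osmolar gap = measured − calculated = 312 − 312.3 = -0.3 mOsm/kg

-0.3 mOsm/kg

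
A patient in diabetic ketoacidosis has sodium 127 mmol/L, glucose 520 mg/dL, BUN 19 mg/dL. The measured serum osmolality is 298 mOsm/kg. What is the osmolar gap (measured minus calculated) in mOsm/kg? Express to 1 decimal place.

Calculated osmolality = 2·Na + glucose/18 + BUN/2.8
= 2·127 + 520/18 + 19/2.8
= 254 + 28.89 + 6.79
= 289.68 mOsm/kg ≈ 289.7 mOsm/kg
Osmolar gap = measured − calculated = 298 − 289.7 = 8.3 mOsm/kg

8.3 mOsm/kg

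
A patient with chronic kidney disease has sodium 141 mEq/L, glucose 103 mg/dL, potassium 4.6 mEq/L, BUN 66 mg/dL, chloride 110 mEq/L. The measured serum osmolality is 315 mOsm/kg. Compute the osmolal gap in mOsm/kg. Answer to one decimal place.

Calculated osmolality = 2·Na + glucose/18 + BUN/2.8
= 2·141 + 103/18 + 66/2.8
= 282 + 5.72 + 23.57
= 311.29 mOsm/kg ≈ 311.3 mOsm/kg
Osmolar gap = measured − calculated = 315 − 311.3 = 3.7 mOsm/kg

3.7 mOsm/kg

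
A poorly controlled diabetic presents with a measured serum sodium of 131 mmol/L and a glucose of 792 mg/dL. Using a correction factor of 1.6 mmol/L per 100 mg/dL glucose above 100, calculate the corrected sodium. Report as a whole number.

142 mmol/L

Corrected Na = measured Na + 1.6 · (glucose − 100)/100
= 131 + 1.6 · (792 − 100)/100
= 131 + 11.1
= 142.1 mmol/L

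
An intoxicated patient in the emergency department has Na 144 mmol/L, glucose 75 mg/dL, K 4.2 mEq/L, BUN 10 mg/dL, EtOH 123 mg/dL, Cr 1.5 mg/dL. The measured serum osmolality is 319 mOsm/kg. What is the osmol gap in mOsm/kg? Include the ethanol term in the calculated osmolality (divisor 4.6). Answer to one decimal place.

Calculated osmolality = 2·Na + glucose/18 + BUN/2.8 + ethanol/4.6
= 2·144 + 75/18 + 10/2.8 + 123/4.6
= 288 + 4.17 + 3.57 + 26.74
= 322.48 mOsm/kg ≈ 322.5 mOsm/kg
Osmolar gap = measured − calculated = 319 − 322.5 = -3.5 mOsm/kg

-3.5 mOsm/kg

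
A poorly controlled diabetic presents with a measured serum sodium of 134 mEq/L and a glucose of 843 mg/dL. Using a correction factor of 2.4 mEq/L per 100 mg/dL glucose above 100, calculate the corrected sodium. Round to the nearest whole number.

152 mEq/L

Corrected Na = measured Na + 2.4 · (glucose − 100)/100
= 134 + 2.4 · (843 − 100)/100
= 134 + 17.8
= 151.8 mEq/L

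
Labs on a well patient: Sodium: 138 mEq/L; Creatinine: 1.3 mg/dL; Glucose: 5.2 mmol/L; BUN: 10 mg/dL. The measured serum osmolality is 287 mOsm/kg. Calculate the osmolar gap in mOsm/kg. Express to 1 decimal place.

Calculated osmolality = 2·Na + glucose + BUN/2.8
= 2·138 + 5.2 + 10/2.8
= 276 + 5.20 + 3.57
= 284.77 mOsm/kg ≈ 284.8 mOsm/kg
Osmolar gap = measured − calculated = 287 − 284.8 = 2.2 mOsm/kg

2.2 mOsm/kg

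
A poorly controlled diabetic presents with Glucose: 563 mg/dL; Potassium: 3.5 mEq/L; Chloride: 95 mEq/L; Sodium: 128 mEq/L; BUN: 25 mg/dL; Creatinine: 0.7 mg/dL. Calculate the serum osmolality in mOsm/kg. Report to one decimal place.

Calculated osmolality = 2·Na + glucose/18 + BUN/2.8
= 2·128 + 563/18 + 25/2.8
= 256 + 31.28 + 8.93
= 296.21 mOsm/kg

296.2 mOsm/kg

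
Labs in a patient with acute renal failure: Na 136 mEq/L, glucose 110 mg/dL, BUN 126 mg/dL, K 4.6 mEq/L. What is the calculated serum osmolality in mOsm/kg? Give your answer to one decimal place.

Calculated osmolality = 2·Na + glucose/18 + BUN/2.8
= 2·136 + 110/18 + 126/2.8
= 272 + 6.11 + 45
= 323.11 mOsm/kg

323.1 mOsm/kg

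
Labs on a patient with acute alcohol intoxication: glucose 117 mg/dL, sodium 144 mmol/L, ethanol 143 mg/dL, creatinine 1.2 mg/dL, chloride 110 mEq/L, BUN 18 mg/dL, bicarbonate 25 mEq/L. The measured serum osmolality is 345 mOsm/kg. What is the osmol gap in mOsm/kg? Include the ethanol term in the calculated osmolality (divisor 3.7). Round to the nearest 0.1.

5.4 mOsm/kg

Calculated osmolality = 2·Na + glucose/18 + BUN/2.8 + ethanol/3.7
= 2·144 + 117/18 + 18/2.8 + 143/3.7
= 288 + 6.50 + 6.43 + 38.65
= 339.58 mOsm/kg ≈ 339.6 mOsm/kg
Osmolar gap = measured − calculated = 345 − 339.6 = 5.4 mOsm/kg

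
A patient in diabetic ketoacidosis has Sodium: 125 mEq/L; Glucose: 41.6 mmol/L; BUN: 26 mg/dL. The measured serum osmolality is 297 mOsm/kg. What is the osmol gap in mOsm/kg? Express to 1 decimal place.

-3.9 mOsm/kg

Calculated osmolality = 2·Na + glucose + BUN/2.8
= 2·125 + 41.6 + 26/2.8
= 250 + 41.60 + 9.29
= 300.89 mOsm/kg ≈ 300.9 mOsm/kg
Osmolar gap = measured − calculated = 297 − 300.9 = -3.9 mOsm/kg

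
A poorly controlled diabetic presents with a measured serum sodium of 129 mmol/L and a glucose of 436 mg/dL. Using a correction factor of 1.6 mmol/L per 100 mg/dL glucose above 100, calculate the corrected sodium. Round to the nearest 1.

134 mmol/L

Corrected Na = measured Na + 1.6 · (glucose − 100)/100
= 129 + 1.6 · (436 − 100)/100
= 129 + 5.4
= 134.4 mmol/L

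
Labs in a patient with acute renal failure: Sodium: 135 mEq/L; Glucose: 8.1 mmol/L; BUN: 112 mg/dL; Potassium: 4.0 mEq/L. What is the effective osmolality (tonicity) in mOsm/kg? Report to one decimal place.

278.1 mOsm/kg

Effective osmolality excludes urea (freely permeant across cell membranes):
2·Na + glucose
= 2·135 + 8.1
= 270 + 8.1
= 278.1 mOsm/kg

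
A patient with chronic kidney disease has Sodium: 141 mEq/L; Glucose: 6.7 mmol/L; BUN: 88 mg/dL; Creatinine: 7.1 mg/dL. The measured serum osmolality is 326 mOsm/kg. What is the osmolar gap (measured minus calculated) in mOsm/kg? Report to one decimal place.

5.9 mOsm/kg

Calculated osmolality = 2·Na + glucose + BUN/2.8
= 2·141 + 6.7 + 88/2.8
= 282 + 6.70 + 31.43
= 320.13 mOsm/kg ≈ 320.1 mOsm/kg
Osmolar gap = measured − calculated = 326 − 320.1 = 5.9 mOsm/kg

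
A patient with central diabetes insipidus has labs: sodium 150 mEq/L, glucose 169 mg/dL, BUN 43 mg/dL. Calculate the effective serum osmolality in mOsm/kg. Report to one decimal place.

Effective osmolality excludes urea (freely permeant across cell membranes):
2·Na + glucose/18
= 2·150 + 169/18
= 300 + 9.39
= 309.39 mOsm/kg

309.4 mOsm/kg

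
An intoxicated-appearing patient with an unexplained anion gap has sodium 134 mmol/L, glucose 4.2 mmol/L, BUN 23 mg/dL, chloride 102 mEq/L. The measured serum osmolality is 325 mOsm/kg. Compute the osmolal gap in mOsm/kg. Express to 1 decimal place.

44.6 mOsm/kg

Calculated osmolality = 2·Na + glucose + BUN/2.8
= 2·134 + 4.2 + 23/2.8
= 268 + 4.20 + 8.21
= 280.41 mOsm/kg ≈ 280.4 mOsm/kg
Osmolar gap = measured − calculated = 325 − 280.4 = 44.6 mOsm/kg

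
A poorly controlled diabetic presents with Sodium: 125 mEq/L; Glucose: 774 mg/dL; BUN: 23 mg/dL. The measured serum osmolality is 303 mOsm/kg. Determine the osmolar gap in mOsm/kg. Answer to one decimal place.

Calculated osmolality = 2·Na + glucose/18 + BUN/2.8
= 2·125 + 774/18 + 23/2.8
= 250 + 43 + 8.21
= 301.21 mOsm/kg ≈ 301.2 mOsm/kg
Osmolar gap = measured − calculated = 303 − 301.2 = 1.8 mOsm/kg

1.8 mOsm/kg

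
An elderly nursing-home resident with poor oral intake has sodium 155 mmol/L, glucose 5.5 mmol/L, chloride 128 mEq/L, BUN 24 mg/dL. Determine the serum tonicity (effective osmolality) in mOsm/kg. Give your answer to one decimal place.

Effective osmolality excludes urea (freely permeant across cell membranes):
2·Na + glucose
= 2·155 + 5.5
= 310 + 5.5
= 315.5 mOsm/kg

315.5 mOsm/kg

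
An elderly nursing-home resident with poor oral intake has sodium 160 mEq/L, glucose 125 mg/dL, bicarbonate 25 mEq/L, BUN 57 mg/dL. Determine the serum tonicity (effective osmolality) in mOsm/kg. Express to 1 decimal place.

Effective osmolality excludes urea (freely permeant across cell membranes):
2·Na + glucose/18
= 2·160 + 125/18
= 320 + 6.94
= 326.94 mOsm/kg

326.9 mOsm/kg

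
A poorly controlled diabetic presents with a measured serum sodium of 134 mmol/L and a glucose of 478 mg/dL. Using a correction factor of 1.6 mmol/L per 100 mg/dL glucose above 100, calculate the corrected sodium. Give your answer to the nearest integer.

Corrected Na = measured Na + 1.6 · (glucose − 100)/100
= 134 + 1.6 · (478 − 100)/100
= 134 + 6
= 140 mmol/L

140 mmol/L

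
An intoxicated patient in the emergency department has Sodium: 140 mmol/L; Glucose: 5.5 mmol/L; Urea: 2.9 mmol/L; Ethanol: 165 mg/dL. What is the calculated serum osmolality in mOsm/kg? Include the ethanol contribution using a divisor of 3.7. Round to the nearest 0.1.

333.0 mOsm/kg

Calculated osmolality = 2·Na + glucose + urea + ethanol/3.7
= 2·140 + 5.5 + 2.9 + 165/3.7
= 280 + 5.50 + 2.90 + 44.59
= 332.99 mOsm/kg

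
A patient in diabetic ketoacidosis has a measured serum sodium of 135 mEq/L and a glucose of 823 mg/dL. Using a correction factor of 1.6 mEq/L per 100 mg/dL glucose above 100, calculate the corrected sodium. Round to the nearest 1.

Corrected Na = measured Na + 1.6 · (glucose − 100)/100
= 135 + 1.6 · (823 − 100)/100
= 135 + 11.6
= 146.6 mEq/L

147 mEq/L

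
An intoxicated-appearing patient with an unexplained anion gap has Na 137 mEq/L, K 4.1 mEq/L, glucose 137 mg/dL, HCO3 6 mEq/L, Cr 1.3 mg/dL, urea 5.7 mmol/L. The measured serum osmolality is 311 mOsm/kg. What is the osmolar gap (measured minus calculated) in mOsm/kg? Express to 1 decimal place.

Calculated osmolality = 2·Na + glucose/18 + urea
= 2·137 + 137/18 + 5.7
= 274 + 7.61 + 5.70
= 287.31 mOsm/kg ≈ 287.3 mOsm/kg
Osmolar gap = measured − calculated = 311 − 287.3 = 23.7 mOsm/kg

23.7 mOsm/kg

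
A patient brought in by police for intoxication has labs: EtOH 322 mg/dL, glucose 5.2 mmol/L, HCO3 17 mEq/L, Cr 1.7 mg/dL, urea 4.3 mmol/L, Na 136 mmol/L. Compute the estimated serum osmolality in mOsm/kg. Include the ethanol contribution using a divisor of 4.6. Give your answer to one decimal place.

351.5 mOsm/kg

Calculated osmolality = 2·Na + glucose + urea + ethanol/4.6
= 2·136 + 5.2 + 4.3 + 322/4.6
= 272 + 5.20 + 4.30 + 70
= 351.5 mOsm/kg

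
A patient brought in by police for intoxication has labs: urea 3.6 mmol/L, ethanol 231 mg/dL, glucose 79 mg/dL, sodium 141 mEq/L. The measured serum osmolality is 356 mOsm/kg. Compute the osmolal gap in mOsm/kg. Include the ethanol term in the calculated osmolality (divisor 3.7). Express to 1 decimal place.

Calculated osmolality = 2·Na + glucose/18 + urea + ethanol/3.7
= 2·141 + 79/18 + 3.6 + 231/3.7
= 282 + 4.39 + 3.60 + 62.43
= 352.42 mOsm/kg ≈ 352.4 mOsm/kg
Osmolar gap = measured − calculated = 356 − 352.4 = 3.6 mOsm/kg

3.6 mOsm/kg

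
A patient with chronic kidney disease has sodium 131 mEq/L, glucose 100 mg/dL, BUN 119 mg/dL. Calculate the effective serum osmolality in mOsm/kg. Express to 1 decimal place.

267.6 mOsm/kg

Effective osmolality excludes urea (freely permeant across cell membranes):
2·Na + glucose/18
= 2·131 + 100/18
= 262 + 5.56
= 267.56 mOsm/kg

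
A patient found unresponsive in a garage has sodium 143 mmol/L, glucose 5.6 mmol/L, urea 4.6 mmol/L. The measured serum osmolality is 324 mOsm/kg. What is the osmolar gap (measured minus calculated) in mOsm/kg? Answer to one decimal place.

27.8 mOsm/kg

Calculated osmolality = 2·Na + glucose + urea
= 2·143 + 5.6 + 4.6
= 286 + 5.60 + 4.60
= 296.2 mOsm/kg ≈ 296.2 mOsm/kg
Osmolar gap = measured − calculated = 324 − 296.2 = 27.8 mOsm/kg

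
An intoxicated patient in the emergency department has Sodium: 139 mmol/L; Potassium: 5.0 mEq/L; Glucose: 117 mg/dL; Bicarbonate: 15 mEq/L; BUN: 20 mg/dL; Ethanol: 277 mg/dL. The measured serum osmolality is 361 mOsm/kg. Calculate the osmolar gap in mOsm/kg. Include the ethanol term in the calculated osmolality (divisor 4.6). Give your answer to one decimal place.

9.1 mOsm/kg

Calculated osmolality = 2·Na + glucose/18 + BUN/2.8 + ethanol/4.6
= 2·139 + 117/18 + 20/2.8 + 277/4.6
= 278 + 6.50 + 7.14 + 60.22
= 351.86 mOsm/kg ≈ 351.9 mOsm/kg
Osmolar gap = measured − calculated = 361 − 351.9 = 9.1 mOsm/kg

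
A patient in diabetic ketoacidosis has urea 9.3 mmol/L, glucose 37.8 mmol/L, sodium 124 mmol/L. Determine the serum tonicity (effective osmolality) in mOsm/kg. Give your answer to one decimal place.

Effective osmolality excludes urea (freely permeant across cell membranes):
2·Na + glucose
= 2·124 + 37.8
= 248 + 37.8
= 285.8 mOsm/kg

285.8 mOsm/kg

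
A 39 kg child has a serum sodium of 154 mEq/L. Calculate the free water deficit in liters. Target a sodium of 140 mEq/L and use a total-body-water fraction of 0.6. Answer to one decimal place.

TBW = 0.6 · 39 = 23.4 L
Free water deficit = TBW · (Na/140 − 1)
= 23.4 · (154/140 − 1)
= 23.4 · 0.1
= 2.34 L

2.3 L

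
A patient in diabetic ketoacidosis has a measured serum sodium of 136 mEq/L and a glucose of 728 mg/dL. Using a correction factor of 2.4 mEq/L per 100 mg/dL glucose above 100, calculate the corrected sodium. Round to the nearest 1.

Corrected Na = measured Na + 2.4 · (glucose − 100)/100
= 136 + 2.4 · (728 − 100)/100
= 136 + 15.1
= 151.1 mEq/L

151 mEq/L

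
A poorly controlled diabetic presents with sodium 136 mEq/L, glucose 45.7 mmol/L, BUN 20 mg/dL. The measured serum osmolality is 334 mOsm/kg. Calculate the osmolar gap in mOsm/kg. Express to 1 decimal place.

Calculated osmolality = 2·Na + glucose + BUN/2.8
= 2·136 + 45.7 + 20/2.8
= 272 + 45.70 + 7.14
= 324.84 mOsm/kg ≈ 324.8 mOsm/kg
Osmolar gap = measured − calculated = 334 − 324.8 = 9.2 mOsm/kg

9.2 mOsm/kg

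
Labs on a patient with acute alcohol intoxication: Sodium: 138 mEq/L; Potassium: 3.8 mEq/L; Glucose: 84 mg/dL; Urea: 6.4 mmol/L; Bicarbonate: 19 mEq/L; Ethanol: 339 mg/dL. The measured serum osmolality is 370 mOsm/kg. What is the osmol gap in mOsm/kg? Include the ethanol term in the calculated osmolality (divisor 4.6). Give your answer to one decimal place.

9.2 mOsm/kg

Calculated osmolality = 2·Na + glucose/18 + urea + ethanol/4.6
= 2·138 + 84/18 + 6.4 + 339/4.6
= 276 + 4.67 + 6.40 + 73.70
= 360.77 mOsm/kg ≈ 360.8 mOsm/kg
Osmolar gap = measured − calculated = 370 − 360.8 = 9.2 mOsm/kg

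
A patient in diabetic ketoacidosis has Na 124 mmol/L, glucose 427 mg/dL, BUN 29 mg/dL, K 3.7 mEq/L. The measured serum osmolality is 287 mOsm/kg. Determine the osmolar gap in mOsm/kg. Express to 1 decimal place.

Calculated osmolality = 2·Na + glucose/18 + BUN/2.8
= 2·124 + 427/18 + 29/2.8
= 248 + 23.72 + 10.36
= 282.08 mOsm/kg ≈ 282.1 mOsm/kg
Osmolar gap = measured − calculated = 287 − 282.1 = 4.9 mOsm/kg

4.9 mOsm/kg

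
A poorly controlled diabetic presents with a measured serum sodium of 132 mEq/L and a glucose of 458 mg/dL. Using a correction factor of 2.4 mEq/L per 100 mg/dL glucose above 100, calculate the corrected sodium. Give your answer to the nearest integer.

141 mEq/L

Corrected Na = measured Na + 2.4 · (glucose − 100)/100
= 132 + 2.4 · (458 − 100)/100
= 132 + 8.6
= 140.6 mEq/L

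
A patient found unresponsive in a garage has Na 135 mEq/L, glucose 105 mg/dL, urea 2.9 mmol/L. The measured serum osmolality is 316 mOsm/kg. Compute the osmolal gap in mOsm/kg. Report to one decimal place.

Calculated osmolality = 2·Na + glucose/18 + urea
= 2·135 + 105/18 + 2.9
= 270 + 5.83 + 2.90
= 278.73 mOsm/kg ≈ 278.7 mOsm/kg
Osmolar gap = measured − calculated = 316 − 278.7 = 37.3 mOsm/kg

37.3 mOsm/kg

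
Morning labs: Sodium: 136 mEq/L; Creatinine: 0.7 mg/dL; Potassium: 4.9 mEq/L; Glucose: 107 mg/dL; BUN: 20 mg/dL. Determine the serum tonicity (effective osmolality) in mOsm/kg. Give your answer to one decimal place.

Effective osmolality excludes urea (freely permeant across cell membranes):
2·Na + glucose/18
= 2·136 + 107/18
= 272 + 5.94
= 277.94 mOsm/kg

277.9 mOsm/kg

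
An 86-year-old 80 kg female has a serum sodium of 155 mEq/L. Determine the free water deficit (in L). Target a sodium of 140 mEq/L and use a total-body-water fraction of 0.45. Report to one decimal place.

3.9 L

TBW = 0.45 · 80 = 36 L
Free water deficit = TBW · (Na/140 − 1)
= 36 · (155/140 − 1)
= 36 · 0.1071
= 3.86 L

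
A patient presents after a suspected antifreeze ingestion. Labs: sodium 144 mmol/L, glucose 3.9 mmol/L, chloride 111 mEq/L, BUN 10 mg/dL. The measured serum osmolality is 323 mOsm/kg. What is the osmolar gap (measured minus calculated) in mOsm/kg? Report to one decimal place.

27.5 mOsm/kg

Calculated osmolality = 2·Na + glucose + BUN/2.8
= 2·144 + 3.9 + 10/2.8
= 288 + 3.90 + 3.57
= 295.47 mOsm/kg ≈ 295.5 mOsm/kg
Osmolar gap = measured − calculated = 323 − 295.5 = 27.5 mOsm/kg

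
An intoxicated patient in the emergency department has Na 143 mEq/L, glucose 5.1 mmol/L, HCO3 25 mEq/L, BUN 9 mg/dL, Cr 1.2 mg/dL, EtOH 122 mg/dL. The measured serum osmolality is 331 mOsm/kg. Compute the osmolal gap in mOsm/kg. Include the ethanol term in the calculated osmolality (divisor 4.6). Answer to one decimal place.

10.2 mOsm/kg

Calculated osmolality = 2·Na + glucose + BUN/2.8 + ethanol/4.6
= 2·143 + 5.1 + 9/2.8 + 122/4.6
= 286 + 5.10 + 3.21 + 26.52
= 320.83 mOsm/kg ≈ 320.8 mOsm/kg
Osmolar gap = measured − calculated = 331 − 320.8 = 10.2 mOsm/kg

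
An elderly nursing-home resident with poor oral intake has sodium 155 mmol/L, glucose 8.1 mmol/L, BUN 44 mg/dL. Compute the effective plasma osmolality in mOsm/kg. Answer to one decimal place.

318.1 mOsm/kg

Effective osmolality excludes urea (freely permeant across cell membranes):
2·Na + glucose
= 2·155 + 8.1
= 310 + 8.1
= 318.1 mOsm/kg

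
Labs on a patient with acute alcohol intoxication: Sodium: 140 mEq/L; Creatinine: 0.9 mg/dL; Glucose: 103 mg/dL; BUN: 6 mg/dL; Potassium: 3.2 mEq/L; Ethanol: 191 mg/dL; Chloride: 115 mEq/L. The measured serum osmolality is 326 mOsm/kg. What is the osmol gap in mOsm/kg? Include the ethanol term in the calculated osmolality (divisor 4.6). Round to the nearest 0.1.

Calculated osmolality = 2·Na + glucose/18 + BUN/2.8 + ethanol/4.6
= 2·140 + 103/18 + 6/2.8 + 191/4.6
= 280 + 5.72 + 2.14 + 41.52
= 329.38 mOsm/kg ≈ 329.4 mOsm/kg
Osmolar gap = measured − calculated = 326 − 329.4 = -3.4 mOsm/kg

-3.4 mOsm/kg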